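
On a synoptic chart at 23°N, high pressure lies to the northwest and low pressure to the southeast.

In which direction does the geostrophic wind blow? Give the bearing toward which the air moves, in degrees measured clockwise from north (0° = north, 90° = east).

The pressure-gradient force points toward the southeast (bearing 135°).
Geostrophic balance: in the Northern Hemisphere the Coriolis force deflects motion to the right, so the geostrophic wind blows 90° to the right of the pressure-gradient force (low pressure on the left).
Rotating 135° by 90° clockwise gives 225° — the wind blows toward the southwest.

225°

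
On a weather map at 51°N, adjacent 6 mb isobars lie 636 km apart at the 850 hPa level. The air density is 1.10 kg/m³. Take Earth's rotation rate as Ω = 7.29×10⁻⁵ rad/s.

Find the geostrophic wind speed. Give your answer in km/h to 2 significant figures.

27 km/h

Coriolis parameter at 51°N:
f = 2Ω sin φ = 2 × 7.29×10⁻⁵ × sin 51° = 1.13×10⁻⁴ s⁻¹
Pressure gradient: |∂P/∂n| = 600 Pa / 636000 m = 9.43×10⁻⁴ Pa/m
Geostrophic balance (pressure-gradient force = Coriolis force):
V_g = (1/(fρ)) |∂P/∂n| = 9.43×10⁻⁴ / (1.13×10⁻⁴ × 1.10) = 7.57 m/s
Converting: 7.57 m/s × 3.6 = 27 km/h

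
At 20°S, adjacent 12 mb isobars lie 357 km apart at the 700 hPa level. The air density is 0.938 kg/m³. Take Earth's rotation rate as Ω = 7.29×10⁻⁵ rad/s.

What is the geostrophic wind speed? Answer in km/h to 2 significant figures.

Coriolis parameter at 20°S:
f = 2Ω sin φ = 2 × 7.29×10⁻⁵ × sin 20° = 4.99×10⁻⁵ s⁻¹
Pressure gradient: |∂P/∂n| = 1200 Pa / 357000 m = 3.36×10⁻³ Pa/m
Geostrophic balance (pressure-gradient force = Coriolis force):
V_g = (1/(fρ)) |∂P/∂n| = 3.36×10⁻³ / (4.99×10⁻⁵ × 0.938) = 71.9 m/s
Converting: 71.9 m/s × 3.6 = 260 km/h

260 km/h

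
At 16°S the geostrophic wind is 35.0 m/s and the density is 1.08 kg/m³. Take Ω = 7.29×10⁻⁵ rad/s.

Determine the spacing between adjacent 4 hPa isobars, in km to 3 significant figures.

Coriolis parameter at 16°S:
f = 2Ω sin φ = 2 × 7.29×10⁻⁵ × sin 16° = 4.02×10⁻⁵ s⁻¹
Geostrophic balance rearranged: |∂P/∂n| = f ρ V_g
|∂P/∂n| = 4.02×10⁻⁵ × 1.08 × 35.0 = 1.52×10⁻³ Pa/m
Isobar spacing: Δn = ΔP/|∂P/∂n| = 400 Pa / 1.52×10⁻³ Pa/m = 263313 m ≈ 263 km

263 km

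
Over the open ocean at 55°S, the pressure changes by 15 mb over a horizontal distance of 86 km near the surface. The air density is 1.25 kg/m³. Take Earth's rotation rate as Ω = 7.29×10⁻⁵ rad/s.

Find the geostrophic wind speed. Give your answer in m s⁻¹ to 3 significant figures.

117 m s⁻¹

Coriolis parameter at 55°S:
f = 2Ω sin φ = 2 × 7.29×10⁻⁵ × sin 55° = 1.19×10⁻⁴ s⁻¹
Pressure gradient: |∂P/∂n| = 1500 Pa / 86000 m = 1.74×10⁻² Pa/m
Geostrophic balance (pressure-gradient force = Coriolis force):
V_g = (1/(fρ)) |∂P/∂n| = 1.74×10⁻² / (1.19×10⁻⁴ × 1.25) = 117 m/s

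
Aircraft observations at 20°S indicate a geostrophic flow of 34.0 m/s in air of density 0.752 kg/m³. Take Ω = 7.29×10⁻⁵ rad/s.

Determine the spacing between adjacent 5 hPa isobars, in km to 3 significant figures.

392 km

Coriolis parameter at 20°S:
f = 2Ω sin φ = 2 × 7.29×10⁻⁵ × sin 20° = 4.99×10⁻⁵ s⁻¹
Geostrophic balance rearranged: |∂P/∂n| = f ρ V_g
|∂P/∂n| = 4.99×10⁻⁵ × 0.752 × 34.0 = 1.27×10⁻³ Pa/m
Isobar spacing: Δn = ΔP/|∂P/∂n| = 500 Pa / 1.27×10⁻³ Pa/m = 392161 m ≈ 392 km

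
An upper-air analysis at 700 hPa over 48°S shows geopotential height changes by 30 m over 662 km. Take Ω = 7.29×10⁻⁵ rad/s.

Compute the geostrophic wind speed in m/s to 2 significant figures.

Coriolis parameter at 48°S:
f = 2Ω sin φ = 2 × 7.29×10⁻⁵ × sin 48° = 1.08×10⁻⁴ s⁻¹
Height gradient: |∂Z/∂n| = 30 m / 662000 m = 4.53×10⁻⁵
On a pressure surface, geostrophic balance gives V_g = (g/f)|∂Z/∂n|:
V_g = 9.81 × 4.53×10⁻⁵ / 1.08×10⁻⁴ = 4.10 m/s

4.1 m/s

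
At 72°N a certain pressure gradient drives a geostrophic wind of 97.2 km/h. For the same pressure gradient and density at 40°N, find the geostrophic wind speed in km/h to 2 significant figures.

140 km/h

With the same pressure gradient and density, V_g ∝ 1/f ∝ 1/sin φ.
V₂ = V₁ · sin φ₁ / sin φ₂ = 97.2 × sin 72° / sin 40°
V₂ = 97.2 × 0.9511/0.6428 = 140 km/h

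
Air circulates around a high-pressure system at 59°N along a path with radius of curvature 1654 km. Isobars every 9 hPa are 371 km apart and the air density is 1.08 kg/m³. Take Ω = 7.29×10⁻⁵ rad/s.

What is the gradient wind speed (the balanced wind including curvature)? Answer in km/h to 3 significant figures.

71.6 km/h

Coriolis parameter at 59°N:
f = 2Ω sin φ = 2 × 7.29×10⁻⁵ × sin 59° = 1.25×10⁻⁴ s⁻¹
Pressure gradient: |∂P/∂n| = 900 Pa / 371000 m = 2.43×10⁻³ Pa/m
Geostrophic speed: V_g = |∂P/∂n|/(fρ) = 2.43×10⁻³/(1.25×10⁻⁴ × 1.08) = 18.0 m/s
Around a high, pressure-gradient force acts outward with centrifugal, so Coriolis balances both:
fV = (1/ρ)|∂P/∂n| + V²/R  →  V² − fR·V + fR·V_g = 0
With fR = 1.25×10⁻⁴ × 1654×10³ m = 207 m/s:
V = [fR − √((fR)² − 4 fR V_g)]/2 = [207 − √(207² − 4×207×18)]/2 = 19.9 m/s
Supergeostrophic (V > V_g = 18 m/s), as expected around a high.
Converting: 19.9 m/s × 3.6 = 71.6 km/h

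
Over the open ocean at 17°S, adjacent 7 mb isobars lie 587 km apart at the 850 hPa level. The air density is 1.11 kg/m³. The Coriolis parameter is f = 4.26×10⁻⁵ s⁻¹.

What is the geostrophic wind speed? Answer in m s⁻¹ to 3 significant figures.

Pressure gradient: |∂P/∂n| = 700 Pa / 587000 m = 1.19×10⁻³ Pa/m
Geostrophic balance (pressure-gradient force = Coriolis force):
V_g = (1/(fρ)) |∂P/∂n| = 1.19×10⁻³ / (4.26×10⁻⁵ × 1.11) = 25.2 m/s

25.2 m s⁻¹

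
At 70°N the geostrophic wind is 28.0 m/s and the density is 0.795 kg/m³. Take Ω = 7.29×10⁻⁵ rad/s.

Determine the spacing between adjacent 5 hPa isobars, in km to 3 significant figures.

164 km

Coriolis parameter at 70°N:
f = 2Ω sin φ = 2 × 7.29×10⁻⁵ × sin 70° = 1.37×10⁻⁴ s⁻¹
Geostrophic balance rearranged: |∂P/∂n| = f ρ V_g
|∂P/∂n| = 1.37×10⁻⁴ × 0.795 × 28.0 = 3.05×10⁻³ Pa/m
Isobar spacing: Δn = ΔP/|∂P/∂n| = 500 Pa / 3.05×10⁻³ Pa/m = 163946 m ≈ 164 km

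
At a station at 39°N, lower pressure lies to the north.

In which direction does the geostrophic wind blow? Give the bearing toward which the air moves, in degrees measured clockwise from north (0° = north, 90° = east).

The pressure-gradient force points toward the north (bearing 000°).
Geostrophic balance: in the Northern Hemisphere the Coriolis force deflects motion to the right, so the geostrophic wind blows 90° to the right of the pressure-gradient force (low pressure on the left).
Rotating 000° by 90° clockwise gives 090° — the wind blows toward the east.

090°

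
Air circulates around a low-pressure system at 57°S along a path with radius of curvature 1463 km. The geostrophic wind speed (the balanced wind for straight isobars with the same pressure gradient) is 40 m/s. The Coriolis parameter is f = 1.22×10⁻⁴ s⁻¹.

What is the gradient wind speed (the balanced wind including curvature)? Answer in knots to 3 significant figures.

Around a low, centrifugal force acts outward with Coriolis, so pressure-gradient force balances both:
(1/ρ)|∂P/∂n| = fV + V²/R  →  V² + fR·V − fR·V_g = 0
With fR = 1.22×10⁻⁴ × 1463×10³ m = 178 m/s:
V = [−fR + √((fR)² + 4 fR V_g)]/2 = [−178 + √(178² + 4×178×40)]/2 = 33.7 m/s
Subgeostrophic (V < V_g = 40 m/s), as expected around a low.
Converting: 33.7 m/s × 1.944 = 65.4 knots

65.4 knots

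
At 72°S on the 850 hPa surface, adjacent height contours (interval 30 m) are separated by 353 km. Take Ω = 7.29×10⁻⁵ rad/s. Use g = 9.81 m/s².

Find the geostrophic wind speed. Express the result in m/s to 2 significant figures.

6.0 m/s

Coriolis parameter at 72°S:
f = 2Ω sin φ = 2 × 7.29×10⁻⁵ × sin 72° = 1.39×10⁻⁴ s⁻¹
Height gradient: |∂Z/∂n| = 30 m / 353000 m = 8.50×10⁻⁵
On a pressure surface, geostrophic balance gives V_g = (g/f)|∂Z/∂n|:
V_g = 9.81 × 8.50×10⁻⁵ / 1.39×10⁻⁴ = 6.01 m/s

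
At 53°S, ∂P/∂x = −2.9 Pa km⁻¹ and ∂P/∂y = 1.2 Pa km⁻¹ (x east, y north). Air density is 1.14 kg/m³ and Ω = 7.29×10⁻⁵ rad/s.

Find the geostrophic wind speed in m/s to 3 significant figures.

Coriolis parameter at 53°S:
f = 2Ω sin φ = 2 × 7.29×10⁻⁵ × sin 53° = 1.16×10⁻⁴ s⁻¹
In the Southern Hemisphere f is negative: f = −1.16×10⁻⁴ s⁻¹.
Component geostrophic relations (x east, y north):
u_g = −(1/(fρ)) ∂P/∂y,  v_g = (1/(fρ)) ∂P/∂x
u_g = −(1.2×10⁻³)/(−1.16×10⁻⁴ × 1.14) = 9.04 m/s;  v_g = (−2.9×10⁻³)/(−1.16×10⁻⁴ × 1.14) = 21.8 m/s
|V_g| = √(u_g² + v_g²) = 23.6 m/s

23.6 m/s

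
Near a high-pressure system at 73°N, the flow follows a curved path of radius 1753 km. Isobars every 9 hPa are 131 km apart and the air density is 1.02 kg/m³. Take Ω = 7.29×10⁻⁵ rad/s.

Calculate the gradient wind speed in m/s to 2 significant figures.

66 m/s

Coriolis parameter at 73°N:
f = 2Ω sin φ = 2 × 7.29×10⁻⁵ × sin 73° = 1.39×10⁻⁴ s⁻¹
Pressure gradient: |∂P/∂n| = 900 Pa / 131000 m = 6.87×10⁻³ Pa/m
Geostrophic speed: V_g = |∂P/∂n|/(fρ) = 6.87×10⁻³/(1.39×10⁻⁴ × 1.02) = 48.3 m/s
Around a high, pressure-gradient force acts outward with centrifugal, so Coriolis balances both:
fV = (1/ρ)|∂P/∂n| + V²/R  →  V² − fR·V + fR·V_g = 0
With fR = 1.39×10⁻⁴ × 1753×10³ m = 244 m/s:
V = [fR − √((fR)² − 4 fR V_g)]/2 = [244 − √(244² − 4×244×48.3)]/2 = 66.3 m/s
Supergeostrophic (V > V_g = 48.3 m/s), as expected around a high.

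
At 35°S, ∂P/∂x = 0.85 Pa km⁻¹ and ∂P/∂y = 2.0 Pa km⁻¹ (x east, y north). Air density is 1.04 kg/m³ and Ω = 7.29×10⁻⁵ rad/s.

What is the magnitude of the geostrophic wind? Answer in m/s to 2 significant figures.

25 m/s

Coriolis parameter at 35°S:
f = 2Ω sin φ = 2 × 7.29×10⁻⁵ × sin 35° = 8.36×10⁻⁵ s⁻¹
In the Southern Hemisphere f is negative: f = −8.36×10⁻⁵ s⁻¹.
Component geostrophic relations (x east, y north):
u_g = −(1/(fρ)) ∂P/∂y,  v_g = (1/(fρ)) ∂P/∂x
u_g = −(2.0×10⁻³)/(−8.36×10⁻⁵ × 1.04) = 23.0 m/s;  v_g = (0.85×10⁻³)/(−8.36×10⁻⁵ × 1.04) = −9.77 m/s
|V_g| = √(u_g² + v_g²) = 25.0 m/s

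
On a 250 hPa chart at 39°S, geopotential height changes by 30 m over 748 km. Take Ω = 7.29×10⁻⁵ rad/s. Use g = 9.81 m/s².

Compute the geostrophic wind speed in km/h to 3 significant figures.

15.4 km/h

Coriolis parameter at 39°S:
f = 2Ω sin φ = 2 × 7.29×10⁻⁵ × sin 39° = 9.18×10⁻⁵ s⁻¹
Height gradient: |∂Z/∂n| = 30 m / 748000 m = 4.01×10⁻⁵
On a pressure surface, geostrophic balance gives V_g = (g/f)|∂Z/∂n|:
V_g = 9.81 × 4.01×10⁻⁵ / 9.18×10⁻⁵ = 4.29 m/s
Converting: 4.29 m/s × 3.6 = 15.4 km/h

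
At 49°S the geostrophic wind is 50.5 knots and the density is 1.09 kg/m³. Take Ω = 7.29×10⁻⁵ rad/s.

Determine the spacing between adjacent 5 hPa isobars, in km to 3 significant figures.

160 km

Coriolis parameter at 49°S:
f = 2Ω sin φ = 2 × 7.29×10⁻⁵ × sin 49° = 1.10×10⁻⁴ s⁻¹
Wind speed in SI: 50.5 knots = 26.0 m/s
Geostrophic balance rearranged: |∂P/∂n| = f ρ V_g
|∂P/∂n| = 1.10×10⁻⁴ × 1.09 × 26.0 = 3.12×10⁻³ Pa/m
Isobar spacing: Δn = ΔP/|∂P/∂n| = 500 Pa / 3.12×10⁻³ Pa/m = 160464 m ≈ 160 km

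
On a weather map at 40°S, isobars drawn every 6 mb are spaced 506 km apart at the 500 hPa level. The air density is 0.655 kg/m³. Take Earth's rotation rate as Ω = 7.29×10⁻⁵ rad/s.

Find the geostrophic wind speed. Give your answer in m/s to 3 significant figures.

Coriolis parameter at 40°S:
f = 2Ω sin φ = 2 × 7.29×10⁻⁵ × sin 40° = 9.37×10⁻⁵ s⁻¹
Pressure gradient: |∂P/∂n| = 600 Pa / 506000 m = 1.19×10⁻³ Pa/m
Geostrophic balance (pressure-gradient force = Coriolis force):
V_g = (1/(fρ)) |∂P/∂n| = 1.19×10⁻³ / (9.37×10⁻⁵ × 0.655) = 19.3 m/s

19.3 m/s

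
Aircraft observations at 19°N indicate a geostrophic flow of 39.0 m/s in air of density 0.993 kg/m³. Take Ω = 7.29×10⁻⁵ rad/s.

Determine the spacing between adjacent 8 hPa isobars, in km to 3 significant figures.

435 km

Coriolis parameter at 19°N:
f = 2Ω sin φ = 2 × 7.29×10⁻⁵ × sin 19° = 4.75×10⁻⁵ s⁻¹
Geostrophic balance rearranged: |∂P/∂n| = f ρ V_g
|∂P/∂n| = 4.75×10⁻⁵ × 0.993 × 39.0 = 1.84×10⁻³ Pa/m
Isobar spacing: Δn = ΔP/|∂P/∂n| = 800 Pa / 1.84×10⁻³ Pa/m = 435188 m ≈ 435 km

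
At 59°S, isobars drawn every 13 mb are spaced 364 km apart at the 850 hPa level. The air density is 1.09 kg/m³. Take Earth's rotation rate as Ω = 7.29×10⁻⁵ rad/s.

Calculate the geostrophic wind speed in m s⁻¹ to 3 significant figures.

Coriolis parameter at 59°S:
f = 2Ω sin φ = 2 × 7.29×10⁻⁵ × sin 59° = 1.25×10⁻⁴ s⁻¹
Pressure gradient: |∂P/∂n| = 1300 Pa / 364000 m = 3.57×10⁻³ Pa/m
Geostrophic balance (pressure-gradient force = Coriolis force):
V_g = (1/(fρ)) |∂P/∂n| = 3.57×10⁻³ / (1.25×10⁻⁴ × 1.09) = 26.2 m/s

26.2 m s⁻¹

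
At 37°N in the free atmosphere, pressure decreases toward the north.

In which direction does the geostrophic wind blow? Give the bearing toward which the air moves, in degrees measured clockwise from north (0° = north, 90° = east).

The pressure-gradient force points toward the north (bearing 000°).
Geostrophic balance: in the Northern Hemisphere the Coriolis force deflects motion to the right, so the geostrophic wind blows 90° to the right of the pressure-gradient force (low pressure on the left).
Rotating 000° by 90° clockwise gives 090° — the wind blows toward the east.

090°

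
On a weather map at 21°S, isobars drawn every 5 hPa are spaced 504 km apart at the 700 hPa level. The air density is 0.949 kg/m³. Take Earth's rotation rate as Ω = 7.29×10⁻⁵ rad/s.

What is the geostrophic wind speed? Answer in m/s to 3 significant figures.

Coriolis parameter at 21°S:
f = 2Ω sin φ = 2 × 7.29×10⁻⁵ × sin 21° = 5.23×10⁻⁵ s⁻¹
Pressure gradient: |∂P/∂n| = 500 Pa / 504000 m = 9.92×10⁻⁴ Pa/m
Geostrophic balance (pressure-gradient force = Coriolis force):
V_g = (1/(fρ)) |∂P/∂n| = 9.92×10⁻⁴ / (5.23×10⁻⁵ × 0.949) = 20.0 m/s

20.0 m/s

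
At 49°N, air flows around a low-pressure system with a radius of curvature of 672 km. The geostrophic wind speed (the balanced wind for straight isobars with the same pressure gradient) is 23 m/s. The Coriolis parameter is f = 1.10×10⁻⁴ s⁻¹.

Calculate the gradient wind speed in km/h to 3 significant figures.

Around a low, centrifugal force acts outward with Coriolis, so pressure-gradient force balances both:
(1/ρ)|∂P/∂n| = fV + V²/R  →  V² + fR·V − fR·V_g = 0
With fR = 1.10×10⁻⁴ × 672×10³ m = 73.9 m/s:
V = [−fR + √((fR)² + 4 fR V_g)]/2 = [−73.9 + √(73.9² + 4×73.9×23)]/2 = 18.4 m/s
Subgeostrophic (V < V_g = 23 m/s), as expected around a low.
Converting: 18.4 m/s × 3.6 = 66.3 km/h

66.3 km/h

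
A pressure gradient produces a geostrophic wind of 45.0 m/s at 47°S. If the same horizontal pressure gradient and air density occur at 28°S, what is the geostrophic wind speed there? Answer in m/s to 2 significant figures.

With the same pressure gradient and density, V_g ∝ 1/f ∝ 1/sin φ.
V₂ = V₁ · sin φ₁ / sin φ₂ = 45.0 × sin 47° / sin 28°
V₂ = 45.0 × 0.7314/0.4695 = 70 m/s

70 m/s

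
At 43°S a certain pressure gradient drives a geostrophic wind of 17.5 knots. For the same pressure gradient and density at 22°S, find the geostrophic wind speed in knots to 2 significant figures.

32 knots

With the same pressure gradient and density, V_g ∝ 1/f ∝ 1/sin φ.
V₂ = V₁ · sin φ₁ / sin φ₂ = 17.5 × sin 43° / sin 22°
V₂ = 17.5 × 0.6820/0.3746 = 32 knots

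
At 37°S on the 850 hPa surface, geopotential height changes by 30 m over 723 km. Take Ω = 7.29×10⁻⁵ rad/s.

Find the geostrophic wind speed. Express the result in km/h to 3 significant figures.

Coriolis parameter at 37°S:
f = 2Ω sin φ = 2 × 7.29×10⁻⁵ × sin 37° = 8.77×10⁻⁵ s⁻¹
Height gradient: |∂Z/∂n| = 30 m / 723000 m = 4.15×10⁻⁵
On a pressure surface, geostrophic balance gives V_g = (g/f)|∂Z/∂n|:
V_g = 9.81 × 4.15×10⁻⁵ / 8.77×10⁻⁵ = 4.64 m/s
Converting: 4.64 m/s × 3.6 = 16.7 km/h

16.7 km/h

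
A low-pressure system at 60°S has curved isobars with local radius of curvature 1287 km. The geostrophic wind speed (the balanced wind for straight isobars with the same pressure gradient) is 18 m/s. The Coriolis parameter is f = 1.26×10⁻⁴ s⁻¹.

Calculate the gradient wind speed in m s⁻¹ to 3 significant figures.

16.4 m s⁻¹

Around a low, centrifugal force acts outward with Coriolis, so pressure-gradient force balances both:
(1/ρ)|∂P/∂n| = fV + V²/R  →  V² + fR·V − fR·V_g = 0
With fR = 1.26×10⁻⁴ × 1287×10³ m = 162 m/s:
V = [−fR + √((fR)² + 4 fR V_g)]/2 = [−162 + √(162² + 4×162×18)]/2 = 16.4 m/s
Subgeostrophic (V < V_g = 18 m/s), as expected around a low.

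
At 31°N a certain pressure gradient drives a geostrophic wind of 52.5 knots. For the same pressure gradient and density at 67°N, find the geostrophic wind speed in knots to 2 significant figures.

29 knots

With the same pressure gradient and density, V_g ∝ 1/f ∝ 1/sin φ.
V₂ = V₁ · sin φ₁ / sin φ₂ = 52.5 × sin 31° / sin 67°
V₂ = 52.5 × 0.5150/0.9205 = 29 knots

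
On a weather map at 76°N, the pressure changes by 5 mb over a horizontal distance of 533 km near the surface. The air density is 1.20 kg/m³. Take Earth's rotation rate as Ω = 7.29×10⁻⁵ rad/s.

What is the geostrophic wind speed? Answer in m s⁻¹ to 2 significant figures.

5.5 m s⁻¹

Coriolis parameter at 76°N:
f = 2Ω sin φ = 2 × 7.29×10⁻⁵ × sin 76° = 1.41×10⁻⁴ s⁻¹
Pressure gradient: |∂P/∂n| = 500 Pa / 533000 m = 9.38×10⁻⁴ Pa/m
Geostrophic balance (pressure-gradient force = Coriolis force):
V_g = (1/(fρ)) |∂P/∂n| = 9.38×10⁻⁴ / (1.41×10⁻⁴ × 1.20) = 5.53 m/s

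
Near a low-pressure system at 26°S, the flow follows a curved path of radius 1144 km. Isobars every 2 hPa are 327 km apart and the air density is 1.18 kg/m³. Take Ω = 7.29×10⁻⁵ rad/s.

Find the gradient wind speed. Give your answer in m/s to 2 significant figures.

Coriolis parameter at 26°S:
f = 2Ω sin φ = 2 × 7.29×10⁻⁵ × sin 26° = 6.39×10⁻⁵ s⁻¹
Pressure gradient: |∂P/∂n| = 200 Pa / 327000 m = 6.12×10⁻⁴ Pa/m
Geostrophic speed: V_g = |∂P/∂n|/(fρ) = 6.12×10⁻⁴/(6.39×10⁻⁵ × 1.18) = 8.11 m/s
Around a low, centrifugal force acts outward with Coriolis, so pressure-gradient force balances both:
(1/ρ)|∂P/∂n| = fV + V²/R  →  V² + fR·V − fR·V_g = 0
With fR = 6.39×10⁻⁵ × 1144×10³ m = 73.1 m/s:
V = [−fR + √((fR)² + 4 fR V_g)]/2 = [−73.1 + √(73.1² + 4×73.1×8.11)]/2 = 7.37 m/s
Subgeostrophic (V < V_g = 8.11 m/s), as expected around a low.

7.4 m/s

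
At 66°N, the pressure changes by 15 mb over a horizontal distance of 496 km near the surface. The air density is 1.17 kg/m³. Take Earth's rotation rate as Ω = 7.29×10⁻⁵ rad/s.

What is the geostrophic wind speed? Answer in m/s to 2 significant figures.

Coriolis parameter at 66°N:
f = 2Ω sin φ = 2 × 7.29×10⁻⁵ × sin 66° = 1.33×10⁻⁴ s⁻¹
Pressure gradient: |∂P/∂n| = 1500 Pa / 496000 m = 3.02×10⁻³ Pa/m
Geostrophic balance (pressure-gradient force = Coriolis force):
V_g = (1/(fρ)) |∂P/∂n| = 3.02×10⁻³ / (1.33×10⁻⁴ × 1.17) = 19.4 m/s

19 m/s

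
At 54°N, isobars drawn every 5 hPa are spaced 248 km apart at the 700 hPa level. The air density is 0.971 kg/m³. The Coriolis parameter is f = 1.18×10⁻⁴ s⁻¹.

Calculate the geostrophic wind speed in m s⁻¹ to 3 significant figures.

17.6 m s⁻¹

Pressure gradient: |∂P/∂n| = 500 Pa / 248000 m = 2.02×10⁻³ Pa/m
Geostrophic balance (pressure-gradient force = Coriolis force):
V_g = (1/(fρ)) |∂P/∂n| = 2.02×10⁻³ / (1.18×10⁻⁴ × 0.971) = 17.6 m/s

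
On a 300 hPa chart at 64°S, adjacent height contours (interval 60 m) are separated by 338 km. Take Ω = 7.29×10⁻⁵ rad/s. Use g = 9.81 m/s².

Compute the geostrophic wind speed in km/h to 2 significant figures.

48 km/h

Coriolis parameter at 64°S:
f = 2Ω sin φ = 2 × 7.29×10⁻⁵ × sin 64° = 1.31×10⁻⁴ s⁻¹
Height gradient: |∂Z/∂n| = 60 m / 338000 m = 1.78×10⁻⁴
On a pressure surface, geostrophic balance gives V_g = (g/f)|∂Z/∂n|:
V_g = 9.81 × 1.78×10⁻⁴ / 1.31×10⁻⁴ = 13.3 m/s
Converting: 13.3 m/s × 3.6 = 48 km/h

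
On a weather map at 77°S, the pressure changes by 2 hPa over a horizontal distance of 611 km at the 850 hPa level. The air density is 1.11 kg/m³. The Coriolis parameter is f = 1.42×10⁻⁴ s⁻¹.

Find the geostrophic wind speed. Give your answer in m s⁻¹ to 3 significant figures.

2.08 m s⁻¹

Pressure gradient: |∂P/∂n| = 200 Pa / 611000 m = 3.27×10⁻⁴ Pa/m
Geostrophic balance (pressure-gradient force = Coriolis force):
V_g = (1/(fρ)) |∂P/∂n| = 3.27×10⁻⁴ / (1.42×10⁻⁴ × 1.11) = 2.08 m/s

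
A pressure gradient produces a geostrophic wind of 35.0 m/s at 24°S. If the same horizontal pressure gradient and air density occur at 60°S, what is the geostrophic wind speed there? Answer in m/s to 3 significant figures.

16.4 m/s

With the same pressure gradient and density, V_g ∝ 1/f ∝ 1/sin φ.
V₂ = V₁ · sin φ₁ / sin φ₂ = 35.0 × sin 24° / sin 60°
V₂ = 35.0 × 0.4067/0.8660 = 16.4 m/s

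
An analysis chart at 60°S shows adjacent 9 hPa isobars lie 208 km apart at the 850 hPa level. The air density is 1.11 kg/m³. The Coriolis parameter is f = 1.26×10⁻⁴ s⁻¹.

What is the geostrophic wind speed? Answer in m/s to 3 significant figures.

Pressure gradient: |∂P/∂n| = 900 Pa / 208000 m = 4.33×10⁻³ Pa/m
Geostrophic balance (pressure-gradient force = Coriolis force):
V_g = (1/(fρ)) |∂P/∂n| = 4.33×10⁻³ / (1.26×10⁻⁴ × 1.11) = 30.9 m/s

30.9 m/s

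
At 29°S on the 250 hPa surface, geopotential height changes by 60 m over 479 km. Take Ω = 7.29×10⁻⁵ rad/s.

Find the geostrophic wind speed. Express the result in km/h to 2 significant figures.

Coriolis parameter at 29°S:
f = 2Ω sin φ = 2 × 7.29×10⁻⁵ × sin 29° = 7.07×10⁻⁵ s⁻¹
Height gradient: |∂Z/∂n| = 60 m / 479000 m = 1.25×10⁻⁴
On a pressure surface, geostrophic balance gives V_g = (g/f)|∂Z/∂n|:
V_g = 9.81 × 1.25×10⁻⁴ / 7.07×10⁻⁵ = 17.4 m/s
Converting: 17.4 m/s × 3.6 = 63 km/h

63 km/h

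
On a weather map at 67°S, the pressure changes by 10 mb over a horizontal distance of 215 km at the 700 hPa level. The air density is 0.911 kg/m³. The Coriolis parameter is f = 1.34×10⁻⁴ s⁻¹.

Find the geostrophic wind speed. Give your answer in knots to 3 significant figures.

74.1 knots

Pressure gradient: |∂P/∂n| = 1000 Pa / 215000 m = 4.65×10⁻³ Pa/m
Geostrophic balance (pressure-gradient force = Coriolis force):
V_g = (1/(fρ)) |∂P/∂n| = 4.65×10⁻³ / (1.34×10⁻⁴ × 0.911) = 38.1 m/s
Converting: 38.1 m/s × 1.944 = 74.1 knots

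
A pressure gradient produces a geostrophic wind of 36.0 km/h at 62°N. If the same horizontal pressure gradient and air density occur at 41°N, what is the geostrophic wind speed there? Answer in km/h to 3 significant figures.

With the same pressure gradient and density, V_g ∝ 1/f ∝ 1/sin φ.
V₂ = V₁ · sin φ₁ / sin φ₂ = 36.0 × sin 62° / sin 41°
V₂ = 36.0 × 0.8829/0.6561 = 48.5 km/h

48.5 km/h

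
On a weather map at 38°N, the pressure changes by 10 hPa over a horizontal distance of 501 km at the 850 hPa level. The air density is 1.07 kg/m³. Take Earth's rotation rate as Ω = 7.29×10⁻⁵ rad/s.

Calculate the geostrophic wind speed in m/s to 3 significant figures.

20.8 m/s

Coriolis parameter at 38°N:
f = 2Ω sin φ = 2 × 7.29×10⁻⁵ × sin 38° = 8.98×10⁻⁵ s⁻¹
Pressure gradient: |∂P/∂n| = 1000 Pa / 501000 m = 2.00×10⁻³ Pa/m
Geostrophic balance (pressure-gradient force = Coriolis force):
V_g = (1/(fρ)) |∂P/∂n| = 2.00×10⁻³ / (8.98×10⁻⁵ × 1.07) = 20.8 m/s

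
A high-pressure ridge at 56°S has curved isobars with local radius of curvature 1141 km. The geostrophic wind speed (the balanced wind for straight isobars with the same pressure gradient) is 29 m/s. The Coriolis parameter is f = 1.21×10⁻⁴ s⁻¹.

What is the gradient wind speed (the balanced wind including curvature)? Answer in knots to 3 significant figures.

80.5 knots

Around a high, pressure-gradient force acts outward with centrifugal, so Coriolis balances both:
fV = (1/ρ)|∂P/∂n| + V²/R  →  V² − fR·V + fR·V_g = 0
With fR = 1.21×10⁻⁴ × 1141×10³ m = 138 m/s:
V = [fR − √((fR)² − 4 fR V_g)]/2 = [138 − √(138² − 4×138×29)]/2 = 41.4 m/s
Supergeostrophic (V > V_g = 29 m/s), as expected around a high.
Converting: 41.4 m/s × 1.944 = 80.5 knots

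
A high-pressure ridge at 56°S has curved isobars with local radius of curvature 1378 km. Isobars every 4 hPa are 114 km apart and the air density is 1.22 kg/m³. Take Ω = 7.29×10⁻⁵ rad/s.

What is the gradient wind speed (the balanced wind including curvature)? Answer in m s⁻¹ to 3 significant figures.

28.8 m s⁻¹

Coriolis parameter at 56°S:
f = 2Ω sin φ = 2 × 7.29×10⁻⁵ × sin 56° = 1.21×10⁻⁴ s⁻¹
Pressure gradient: |∂P/∂n| = 400 Pa / 114000 m = 3.51×10⁻³ Pa/m
Geostrophic speed: V_g = |∂P/∂n|/(fρ) = 3.51×10⁻³/(1.21×10⁻⁴ × 1.22) = 23.8 m/s
Around a high, pressure-gradient force acts outward with centrifugal, so Coriolis balances both:
fV = (1/ρ)|∂P/∂n| + V²/R  →  V² − fR·V + fR·V_g = 0
With fR = 1.21×10⁻⁴ × 1378×10³ m = 167 m/s:
V = [fR − √((fR)² − 4 fR V_g)]/2 = [167 − √(167² − 4×167×23.8)]/2 = 28.8 m/s
Supergeostrophic (V > V_g = 23.8 m/s), as expected around a high.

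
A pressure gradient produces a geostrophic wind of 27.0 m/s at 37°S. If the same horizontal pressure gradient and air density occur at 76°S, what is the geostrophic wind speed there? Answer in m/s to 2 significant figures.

With the same pressure gradient and density, V_g ∝ 1/f ∝ 1/sin φ.
V₂ = V₁ · sin φ₁ / sin φ₂ = 27.0 × sin 37° / sin 76°
V₂ = 27.0 × 0.6018/0.9703 = 17 m/s

17 m/s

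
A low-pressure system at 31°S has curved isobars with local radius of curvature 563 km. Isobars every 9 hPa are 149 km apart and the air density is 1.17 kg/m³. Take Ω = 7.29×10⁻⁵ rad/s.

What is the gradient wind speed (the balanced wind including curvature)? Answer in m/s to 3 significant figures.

Coriolis parameter at 31°S:
f = 2Ω sin φ = 2 × 7.29×10⁻⁵ × sin 31° = 7.51×10⁻⁵ s⁻¹
Pressure gradient: |∂P/∂n| = 900 Pa / 149000 m = 6.04×10⁻³ Pa/m
Geostrophic speed: V_g = |∂P/∂n|/(fρ) = 6.04×10⁻³/(7.51×10⁻⁵ × 1.17) = 68.8 m/s
Around a low, centrifugal force acts outward with Coriolis, so pressure-gradient force balances both:
(1/ρ)|∂P/∂n| = fV + V²/R  →  V² + fR·V − fR·V_g = 0
With fR = 7.51×10⁻⁵ × 563×10³ m = 42.3 m/s:
V = [−fR + √((fR)² + 4 fR V_g)]/2 = [−42.3 + √(42.3² + 4×42.3×68.8)]/2 = 36.8 m/s
Subgeostrophic (V < V_g = 68.8 m/s), as expected around a low.

36.8 m/s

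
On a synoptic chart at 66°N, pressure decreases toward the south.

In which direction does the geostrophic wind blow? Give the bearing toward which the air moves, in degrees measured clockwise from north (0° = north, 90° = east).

The pressure-gradient force points toward the south (bearing 180°).
Geostrophic balance: in the Northern Hemisphere the Coriolis force deflects motion to the right, so the geostrophic wind blows 90° to the right of the pressure-gradient force (low pressure on the left).
Rotating 180° by 90° clockwise gives 270° — the wind blows toward the west.

270°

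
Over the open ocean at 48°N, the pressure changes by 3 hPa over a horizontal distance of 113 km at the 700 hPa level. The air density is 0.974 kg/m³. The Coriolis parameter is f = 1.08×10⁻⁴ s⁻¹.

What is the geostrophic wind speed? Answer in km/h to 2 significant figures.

Pressure gradient: |∂P/∂n| = 300 Pa / 113000 m = 2.65×10⁻³ Pa/m
Geostrophic balance (pressure-gradient force = Coriolis force):
V_g = (1/(fρ)) |∂P/∂n| = 2.65×10⁻³ / (1.08×10⁻⁴ × 0.974) = 25.2 m/s
Converting: 25.2 m/s × 3.6 = 91 km/h

91 km/h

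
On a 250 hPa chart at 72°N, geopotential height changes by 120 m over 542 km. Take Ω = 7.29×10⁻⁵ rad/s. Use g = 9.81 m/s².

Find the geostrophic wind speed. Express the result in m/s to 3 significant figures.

15.7 m/s

Coriolis parameter at 72°N:
f = 2Ω sin φ = 2 × 7.29×10⁻⁵ × sin 72° = 1.39×10⁻⁴ s⁻¹
Height gradient: |∂Z/∂n| = 120 m / 542000 m = 2.21×10⁻⁴
On a pressure surface, geostrophic balance gives V_g = (g/f)|∂Z/∂n|:
V_g = 9.81 × 2.21×10⁻⁴ / 1.39×10⁻⁴ = 15.7 m/s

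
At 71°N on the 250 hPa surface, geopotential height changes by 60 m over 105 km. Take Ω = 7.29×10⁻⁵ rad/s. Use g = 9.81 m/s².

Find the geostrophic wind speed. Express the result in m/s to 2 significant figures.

Coriolis parameter at 71°N:
f = 2Ω sin φ = 2 × 7.29×10⁻⁵ × sin 71° = 1.38×10⁻⁴ s⁻¹
Height gradient: |∂Z/∂n| = 60 m / 105000 m = 5.71×10⁻⁴
On a pressure surface, geostrophic balance gives V_g = (g/f)|∂Z/∂n|:
V_g = 9.81 × 5.71×10⁻⁴ / 1.38×10⁻⁴ = 40.7 m/s

41 m/s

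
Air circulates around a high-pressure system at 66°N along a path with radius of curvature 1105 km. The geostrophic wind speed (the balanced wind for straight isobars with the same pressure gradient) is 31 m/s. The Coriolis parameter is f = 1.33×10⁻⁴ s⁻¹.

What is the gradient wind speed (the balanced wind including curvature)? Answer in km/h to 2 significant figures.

Around a high, pressure-gradient force acts outward with centrifugal, so Coriolis balances both:
fV = (1/ρ)|∂P/∂n| + V²/R  →  V² − fR·V + fR·V_g = 0
With fR = 1.33×10⁻⁴ × 1105×10³ m = 147 m/s:
V = [fR − √((fR)² − 4 fR V_g)]/2 = [147 − √(147² − 4×147×31)]/2 = 44.4 m/s
Supergeostrophic (V > V_g = 31 m/s), as expected around a high.
Converting: 44.4 m/s × 3.6 = 160 km/h

160 km/h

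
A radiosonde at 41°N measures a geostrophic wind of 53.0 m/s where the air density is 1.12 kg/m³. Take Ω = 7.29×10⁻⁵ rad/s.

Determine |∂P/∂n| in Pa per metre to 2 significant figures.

Coriolis parameter at 41°N:
f = 2Ω sin φ = 2 × 7.29×10⁻⁵ × sin 41° = 9.57×10⁻⁵ s⁻¹
Geostrophic balance rearranged: |∂P/∂n| = f ρ V_g
|∂P/∂n| = 9.57×10⁻⁵ × 1.12 × 53.0 = 5.68×10⁻³ Pa/m

5.7×10⁻³ Pa/m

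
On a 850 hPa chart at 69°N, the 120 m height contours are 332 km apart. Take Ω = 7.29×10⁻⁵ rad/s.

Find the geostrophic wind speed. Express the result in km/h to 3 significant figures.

Coriolis parameter at 69°N:
f = 2Ω sin φ = 2 × 7.29×10⁻⁵ × sin 69° = 1.36×10⁻⁴ s⁻¹
Height gradient: |∂Z/∂n| = 120 m / 332000 m = 3.61×10⁻⁴
On a pressure surface, geostrophic balance gives V_g = (g/f)|∂Z/∂n|:
V_g = 9.81 × 3.61×10⁻⁴ / 1.36×10⁻⁴ = 26.0 m/s
Converting: 26.0 m/s × 3.6 = 93.8 km/h

93.8 km/h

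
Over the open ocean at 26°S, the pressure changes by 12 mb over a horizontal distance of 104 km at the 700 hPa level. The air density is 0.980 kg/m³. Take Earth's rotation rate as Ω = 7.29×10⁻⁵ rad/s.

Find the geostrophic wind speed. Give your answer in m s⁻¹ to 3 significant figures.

Coriolis parameter at 26°S:
f = 2Ω sin φ = 2 × 7.29×10⁻⁵ × sin 26° = 6.39×10⁻⁵ s⁻¹
Pressure gradient: |∂P/∂n| = 1200 Pa / 104000 m = 1.15×10⁻² Pa/m
Geostrophic balance (pressure-gradient force = Coriolis force):
V_g = (1/(fρ)) |∂P/∂n| = 1.15×10⁻² / (6.39×10⁻⁵ × 0.980) = 184 m/s

184 m s⁻¹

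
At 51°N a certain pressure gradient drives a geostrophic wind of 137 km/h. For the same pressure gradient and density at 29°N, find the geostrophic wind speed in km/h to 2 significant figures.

220 km/h

With the same pressure gradient and density, V_g ∝ 1/f ∝ 1/sin φ.
V₂ = V₁ · sin φ₁ / sin φ₂ = 137 × sin 51° / sin 29°
V₂ = 137 × 0.7771/0.4848 = 220 km/h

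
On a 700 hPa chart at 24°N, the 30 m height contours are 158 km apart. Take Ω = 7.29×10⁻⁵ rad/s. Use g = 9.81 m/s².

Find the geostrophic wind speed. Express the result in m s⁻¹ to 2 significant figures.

31 m s⁻¹

Coriolis parameter at 24°N:
f = 2Ω sin φ = 2 × 7.29×10⁻⁵ × sin 24° = 5.93×10⁻⁵ s⁻¹
Height gradient: |∂Z/∂n| = 30 m / 158000 m = 1.90×10⁻⁴
On a pressure surface, geostrophic balance gives V_g = (g/f)|∂Z/∂n|:
V_g = 9.81 × 1.90×10⁻⁴ / 5.93×10⁻⁵ = 31.4 m/s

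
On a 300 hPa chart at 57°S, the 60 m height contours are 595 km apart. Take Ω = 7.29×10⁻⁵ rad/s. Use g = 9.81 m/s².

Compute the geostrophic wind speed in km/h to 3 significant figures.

Coriolis parameter at 57°S:
f = 2Ω sin φ = 2 × 7.29×10⁻⁵ × sin 57° = 1.22×10⁻⁴ s⁻¹
Height gradient: |∂Z/∂n| = 60 m / 595000 m = 1.01×10⁻⁴
On a pressure surface, geostrophic balance gives V_g = (g/f)|∂Z/∂n|:
V_g = 9.81 × 1.01×10⁻⁴ / 1.22×10⁻⁴ = 8.09 m/s
Converting: 8.09 m/s × 3.6 = 29.1 km/h

29.1 km/h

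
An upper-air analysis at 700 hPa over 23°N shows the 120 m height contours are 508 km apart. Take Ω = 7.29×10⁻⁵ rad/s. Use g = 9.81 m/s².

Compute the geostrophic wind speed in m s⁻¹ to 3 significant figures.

40.7 m s⁻¹

Coriolis parameter at 23°N:
f = 2Ω sin φ = 2 × 7.29×10⁻⁵ × sin 23° = 5.70×10⁻⁵ s⁻¹
Height gradient: |∂Z/∂n| = 120 m / 508000 m = 2.36×10⁻⁴
On a pressure surface, geostrophic balance gives V_g = (g/f)|∂Z/∂n|:
V_g = 9.81 × 2.36×10⁻⁴ / 5.70×10⁻⁵ = 40.7 m/s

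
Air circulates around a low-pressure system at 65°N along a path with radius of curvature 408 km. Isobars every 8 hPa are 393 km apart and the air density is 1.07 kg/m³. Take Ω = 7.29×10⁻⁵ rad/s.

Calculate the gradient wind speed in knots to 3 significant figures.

23.0 knots

Coriolis parameter at 65°N:
f = 2Ω sin φ = 2 × 7.29×10⁻⁵ × sin 65° = 1.32×10⁻⁴ s⁻¹
Pressure gradient: |∂P/∂n| = 800 Pa / 393000 m = 2.04×10⁻³ Pa/m
Geostrophic speed: V_g = |∂P/∂n|/(fρ) = 2.04×10⁻³/(1.32×10⁻⁴ × 1.07) = 14.4 m/s
Around a low, centrifugal force acts outward with Coriolis, so pressure-gradient force balances both:
(1/ρ)|∂P/∂n| = fV + V²/R  →  V² + fR·V − fR·V_g = 0
With fR = 1.32×10⁻⁴ × 408×10³ m = 53.9 m/s:
V = [−fR + √((fR)² + 4 fR V_g)]/2 = [−53.9 + √(53.9² + 4×53.9×14.4)]/2 = 11.8 m/s
Subgeostrophic (V < V_g = 14.4 m/s), as expected around a low.
Converting: 11.8 m/s × 1.944 = 23.0 knots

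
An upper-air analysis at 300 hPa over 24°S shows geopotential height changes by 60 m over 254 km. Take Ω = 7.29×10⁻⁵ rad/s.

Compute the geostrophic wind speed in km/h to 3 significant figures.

141 km/h

Coriolis parameter at 24°S:
f = 2Ω sin φ = 2 × 7.29×10⁻⁵ × sin 24° = 5.93×10⁻⁵ s⁻¹
Height gradient: |∂Z/∂n| = 60 m / 254000 m = 2.36×10⁻⁴
On a pressure surface, geostrophic balance gives V_g = (g/f)|∂Z/∂n|:
V_g = 9.81 × 2.36×10⁻⁴ / 5.93×10⁻⁵ = 39.1 m/s
Converting: 39.1 m/s × 3.6 = 141 km/h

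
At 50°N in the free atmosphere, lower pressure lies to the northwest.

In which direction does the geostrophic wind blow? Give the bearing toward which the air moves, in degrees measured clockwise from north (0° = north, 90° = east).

045°

The pressure-gradient force points toward the northwest (bearing 315°).
Geostrophic balance: in the Northern Hemisphere the Coriolis force deflects motion to the right, so the geostrophic wind blows 90° to the right of the pressure-gradient force (low pressure on the left).
Rotating 315° by 90° clockwise gives 045° — the wind blows toward the northeast.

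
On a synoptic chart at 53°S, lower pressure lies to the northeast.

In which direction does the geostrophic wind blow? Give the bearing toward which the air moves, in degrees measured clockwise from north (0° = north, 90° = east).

The pressure-gradient force points toward the northeast (bearing 045°).
Geostrophic balance: in the Southern Hemisphere the Coriolis force deflects motion to the left, so the geostrophic wind blows 90° to the left of the pressure-gradient force (low pressure on the right).
Rotating 045° by 90° counterclockwise gives 315° — the wind blows toward the northwest.

315°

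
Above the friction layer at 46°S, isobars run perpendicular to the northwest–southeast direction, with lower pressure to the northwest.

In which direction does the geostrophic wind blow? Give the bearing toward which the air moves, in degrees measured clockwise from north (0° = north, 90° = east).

225°

The pressure-gradient force points toward the northwest (bearing 315°).
Geostrophic balance: in the Southern Hemisphere the Coriolis force deflects motion to the left, so the geostrophic wind blows 90° to the left of the pressure-gradient force (low pressure on the right).
Rotating 315° by 90° counterclockwise gives 225° — the wind blows toward the southwest.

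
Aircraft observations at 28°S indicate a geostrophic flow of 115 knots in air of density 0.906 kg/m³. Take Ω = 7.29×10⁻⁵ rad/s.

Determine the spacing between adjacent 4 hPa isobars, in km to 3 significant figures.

Coriolis parameter at 28°S:
f = 2Ω sin φ = 2 × 7.29×10⁻⁵ × sin 28° = 6.84×10⁻⁵ s⁻¹
Wind speed in SI: 115 knots = 59.2 m/s
Geostrophic balance rearranged: |∂P/∂n| = f ρ V_g
|∂P/∂n| = 6.84×10⁻⁵ × 0.906 × 59.2 = 3.67×10⁻³ Pa/m
Isobar spacing: Δn = ΔP/|∂P/∂n| = 400 Pa / 3.67×10⁻³ Pa/m = 109026 m ≈ 109 km

109 km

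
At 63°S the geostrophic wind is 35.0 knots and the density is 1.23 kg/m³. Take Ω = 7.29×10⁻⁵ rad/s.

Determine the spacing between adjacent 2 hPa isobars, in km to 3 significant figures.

69.5 km

Coriolis parameter at 63°S:
f = 2Ω sin φ = 2 × 7.29×10⁻⁵ × sin 63° = 1.30×10⁻⁴ s⁻¹
Wind speed in SI: 35.0 knots = 18.0 m/s
Geostrophic balance rearranged: |∂P/∂n| = f ρ V_g
|∂P/∂n| = 1.30×10⁻⁴ × 1.23 × 18.0 = 2.88×10⁻³ Pa/m
Isobar spacing: Δn = ΔP/|∂P/∂n| = 200 Pa / 2.88×10⁻³ Pa/m = 69515 m ≈ 69.5 km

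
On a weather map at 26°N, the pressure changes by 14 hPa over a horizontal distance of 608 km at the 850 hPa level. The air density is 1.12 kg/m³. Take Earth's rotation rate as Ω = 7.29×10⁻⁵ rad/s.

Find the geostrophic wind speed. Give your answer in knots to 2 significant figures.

Coriolis parameter at 26°N:
f = 2Ω sin φ = 2 × 7.29×10⁻⁵ × sin 26° = 6.39×10⁻⁵ s⁻¹
Pressure gradient: |∂P/∂n| = 1400 Pa / 608000 m = 2.30×10⁻³ Pa/m
Geostrophic balance (pressure-gradient force = Coriolis force):
V_g = (1/(fρ)) |∂P/∂n| = 2.30×10⁻³ / (6.39×10⁻⁵ × 1.12) = 32.2 m/s
Converting: 32.2 m/s × 1.944 = 63 knots

63 knots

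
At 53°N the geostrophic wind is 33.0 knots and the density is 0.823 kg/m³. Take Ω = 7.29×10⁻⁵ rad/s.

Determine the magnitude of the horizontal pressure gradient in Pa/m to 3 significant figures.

Coriolis parameter at 53°N:
f = 2Ω sin φ = 2 × 7.29×10⁻⁵ × sin 53° = 1.16×10⁻⁴ s⁻¹
Wind speed in SI: 33.0 knots = 17.0 m/s
Geostrophic balance rearranged: |∂P/∂n| = f ρ V_g
|∂P/∂n| = 1.16×10⁻⁴ × 0.823 × 17.0 = 1.63×10⁻³ Pa/m

1.63×10⁻³ Pa/m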